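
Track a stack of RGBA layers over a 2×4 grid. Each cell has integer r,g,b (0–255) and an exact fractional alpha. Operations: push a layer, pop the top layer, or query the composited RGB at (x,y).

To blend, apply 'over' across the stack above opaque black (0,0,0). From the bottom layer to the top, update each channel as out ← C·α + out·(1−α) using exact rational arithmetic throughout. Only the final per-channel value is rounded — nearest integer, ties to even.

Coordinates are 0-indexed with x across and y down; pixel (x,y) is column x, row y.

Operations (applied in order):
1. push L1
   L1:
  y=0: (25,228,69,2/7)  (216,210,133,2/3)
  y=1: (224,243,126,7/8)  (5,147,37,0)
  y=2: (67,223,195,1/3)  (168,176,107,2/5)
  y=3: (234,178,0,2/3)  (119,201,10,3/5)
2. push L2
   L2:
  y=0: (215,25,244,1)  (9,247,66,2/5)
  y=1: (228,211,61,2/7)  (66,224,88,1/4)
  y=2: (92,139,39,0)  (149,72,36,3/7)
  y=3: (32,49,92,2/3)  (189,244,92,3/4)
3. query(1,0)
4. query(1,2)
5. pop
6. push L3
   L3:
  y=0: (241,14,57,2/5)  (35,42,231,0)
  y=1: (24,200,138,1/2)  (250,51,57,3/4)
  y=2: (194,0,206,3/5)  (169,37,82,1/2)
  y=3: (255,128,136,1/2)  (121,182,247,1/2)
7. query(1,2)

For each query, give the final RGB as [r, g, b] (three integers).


at x=1,y=0 over L1,L2:
after L1 α=2/3: [144, 140, 266/3]
after L2 α=2/5: [90, 914/5, 398/5]
= [90, 183, 80]

(1,2) stack=L1,L2; from [0,0,0]:
+L1 (α=2/5) → [336/5, 352/5, 214/5]
+L2 (α=3/7) → [3579/35, 2488/35, 1396/35]
= [102, 71, 40]

at x=1,y=2 over L1,L3:
L1 α=2/5: [336/5, 352/5, 214/5]
L3 α=1/2: [1181/10, 537/10, 312/5]
→ [118, 54, 62]


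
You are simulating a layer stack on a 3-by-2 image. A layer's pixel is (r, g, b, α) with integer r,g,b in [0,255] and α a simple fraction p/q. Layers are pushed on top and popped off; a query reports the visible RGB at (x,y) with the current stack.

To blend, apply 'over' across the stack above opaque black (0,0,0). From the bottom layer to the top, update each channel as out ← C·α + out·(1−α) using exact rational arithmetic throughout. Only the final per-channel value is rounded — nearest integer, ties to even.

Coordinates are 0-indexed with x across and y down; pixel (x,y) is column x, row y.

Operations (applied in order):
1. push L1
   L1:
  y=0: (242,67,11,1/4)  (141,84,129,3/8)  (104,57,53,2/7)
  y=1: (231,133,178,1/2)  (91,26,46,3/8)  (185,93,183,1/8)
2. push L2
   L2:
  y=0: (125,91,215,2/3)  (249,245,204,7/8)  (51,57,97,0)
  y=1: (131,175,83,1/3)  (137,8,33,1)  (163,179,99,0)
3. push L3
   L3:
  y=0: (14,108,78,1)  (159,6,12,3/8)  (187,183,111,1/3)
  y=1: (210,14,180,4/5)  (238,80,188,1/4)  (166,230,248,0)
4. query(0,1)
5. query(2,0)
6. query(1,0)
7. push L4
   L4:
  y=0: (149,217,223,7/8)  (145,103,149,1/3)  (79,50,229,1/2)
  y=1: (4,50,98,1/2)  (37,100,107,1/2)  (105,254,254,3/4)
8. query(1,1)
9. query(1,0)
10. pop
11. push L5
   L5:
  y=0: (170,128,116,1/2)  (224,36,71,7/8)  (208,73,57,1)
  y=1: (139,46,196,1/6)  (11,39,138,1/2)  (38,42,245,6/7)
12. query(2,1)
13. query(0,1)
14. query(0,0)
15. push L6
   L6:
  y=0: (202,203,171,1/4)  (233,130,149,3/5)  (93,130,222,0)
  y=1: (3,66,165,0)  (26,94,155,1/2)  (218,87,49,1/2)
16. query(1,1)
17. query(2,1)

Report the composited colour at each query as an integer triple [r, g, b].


query (0,1) [L1,L2,L3] — begin 0,0,0
+L1 (α=1/2) → [231/2, 133/2, 89]
+L2 (α=1/3) → [362/3, 308/3, 87]
+L3 (α=4/5) → [2882/15, 476/15, 807/5]
→ [192, 32, 161]

at x=2,y=0 over L1,L2,L3:
+L1 (α=2/7) → [208/7, 114/7, 106/7]
+L2 (α=0) → [208/7, 114/7, 106/7]
+L3 (α=1/3) → [575/7, 503/7, 989/21]
→ [82, 72, 47]

at x=1,y=0 over L1,L2,L3:
after L1 α=3/8: [423/8, 63/2, 387/8]
after L2 α=7/8: [14367/64, 3493/16, 11811/64]
after L3 α=3/8: [102363/512, 17753/128, 61359/512]
→ [200, 139, 120]

at x=1,y=1 over L1,L2,L3,L4:
L1 α=3/8: [273/8, 39/4, 69/4]
L2 α=1: [137, 8, 33]
L3 α=1/4: [649/4, 26, 287/4]
L4 α=1/2: [797/8, 63, 715/8]
→ [100, 63, 89]

at x=1,y=0 over L1,L2,L3,L4:
after L1 α=3/8: [423/8, 63/2, 387/8]
after L2 α=7/8: [14367/64, 3493/16, 11811/64]
after L3 α=3/8: [102363/512, 17753/128, 61359/512]
after L4 α=1/3: [139483/768, 8115/64, 99503/768]
→ [182, 127, 130]

query (2,1) [L1,L2,L3,L5] — begin 0,0,0
L1 α=1/8: [185/8, 93/8, 183/8]
L2 α=0: [185/8, 93/8, 183/8]
L3 α=0: [185/8, 93/8, 183/8]
L5 α=6/7: [287/8, 2109/56, 11943/56]
rounded: [36, 38, 213]

query (0,1) [L1,L2,L3,L5] — begin 0,0,0
after L1 α=1/2: [231/2, 133/2, 89]
after L2 α=1/3: [362/3, 308/3, 87]
after L3 α=4/5: [2882/15, 476/15, 807/5]
after L5 α=1/6: [3299/18, 307/9, 1003/6]
= [183, 34, 167]

query (0,0) [L1,L2,L3,L5] — begin 0,0,0
L1 α=1/4: [121/2, 67/4, 11/4]
L2 α=2/3: [207/2, 265/4, 577/4]
L3 α=1: [14, 108, 78]
L5 α=1/2: [92, 118, 97]
= [92, 118, 97]

at x=1,y=1 over L1,L2,L3,L5,L6:
after L1 α=3/8: [273/8, 39/4, 69/4]
after L2 α=1: [137, 8, 33]
after L3 α=1/4: [649/4, 26, 287/4]
after L5 α=1/2: [693/8, 65/2, 839/8]
after L6 α=1/2: [901/16, 253/4, 2079/16]
→ [56, 63, 130]

query (2,1) [L1,L2,L3,L5,L6] — begin 0,0,0
+L1 (α=1/8) → [185/8, 93/8, 183/8]
+L2 (α=0) → [185/8, 93/8, 183/8]
+L3 (α=0) → [185/8, 93/8, 183/8]
+L5 (α=6/7) → [287/8, 2109/56, 11943/56]
+L6 (α=1/2) → [2031/16, 6981/112, 14687/112]
= [127, 62, 131]


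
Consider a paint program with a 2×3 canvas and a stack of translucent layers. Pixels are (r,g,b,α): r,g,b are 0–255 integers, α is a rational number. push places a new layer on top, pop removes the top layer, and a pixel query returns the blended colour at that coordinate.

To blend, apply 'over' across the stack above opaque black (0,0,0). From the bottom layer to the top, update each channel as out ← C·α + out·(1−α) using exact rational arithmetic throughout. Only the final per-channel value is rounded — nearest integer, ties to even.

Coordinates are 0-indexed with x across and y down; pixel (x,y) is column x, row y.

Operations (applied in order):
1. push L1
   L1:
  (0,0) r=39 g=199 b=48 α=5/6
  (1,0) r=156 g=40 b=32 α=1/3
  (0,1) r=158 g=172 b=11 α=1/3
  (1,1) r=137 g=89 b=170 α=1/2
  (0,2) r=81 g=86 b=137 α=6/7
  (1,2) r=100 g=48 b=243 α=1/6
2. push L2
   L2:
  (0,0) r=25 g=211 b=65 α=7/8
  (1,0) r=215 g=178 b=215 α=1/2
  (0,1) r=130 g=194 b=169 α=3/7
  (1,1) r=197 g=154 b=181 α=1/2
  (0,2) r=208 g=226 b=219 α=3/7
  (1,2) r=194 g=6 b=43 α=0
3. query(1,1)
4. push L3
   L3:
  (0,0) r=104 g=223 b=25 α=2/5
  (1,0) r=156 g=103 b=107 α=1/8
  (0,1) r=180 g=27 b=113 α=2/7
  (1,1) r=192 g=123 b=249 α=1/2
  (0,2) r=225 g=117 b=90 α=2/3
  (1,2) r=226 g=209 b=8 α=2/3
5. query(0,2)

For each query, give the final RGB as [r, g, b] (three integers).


query (1,1) [L1,L2] — begin 0,0,0
after L1 α=1/2: [137/2, 89/2, 85]
after L2 α=1/2: [531/4, 397/4, 133]
rounded: [133, 99, 133]

at x=0,y=2 over L1,L2,L3:
after L1 α=6/7: [486/7, 516/7, 822/7]
after L2 α=3/7: [6312/49, 6810/49, 7887/49]
after L3 α=2/3: [9454/49, 6092/49, 5569/49]
= [193, 124, 114]


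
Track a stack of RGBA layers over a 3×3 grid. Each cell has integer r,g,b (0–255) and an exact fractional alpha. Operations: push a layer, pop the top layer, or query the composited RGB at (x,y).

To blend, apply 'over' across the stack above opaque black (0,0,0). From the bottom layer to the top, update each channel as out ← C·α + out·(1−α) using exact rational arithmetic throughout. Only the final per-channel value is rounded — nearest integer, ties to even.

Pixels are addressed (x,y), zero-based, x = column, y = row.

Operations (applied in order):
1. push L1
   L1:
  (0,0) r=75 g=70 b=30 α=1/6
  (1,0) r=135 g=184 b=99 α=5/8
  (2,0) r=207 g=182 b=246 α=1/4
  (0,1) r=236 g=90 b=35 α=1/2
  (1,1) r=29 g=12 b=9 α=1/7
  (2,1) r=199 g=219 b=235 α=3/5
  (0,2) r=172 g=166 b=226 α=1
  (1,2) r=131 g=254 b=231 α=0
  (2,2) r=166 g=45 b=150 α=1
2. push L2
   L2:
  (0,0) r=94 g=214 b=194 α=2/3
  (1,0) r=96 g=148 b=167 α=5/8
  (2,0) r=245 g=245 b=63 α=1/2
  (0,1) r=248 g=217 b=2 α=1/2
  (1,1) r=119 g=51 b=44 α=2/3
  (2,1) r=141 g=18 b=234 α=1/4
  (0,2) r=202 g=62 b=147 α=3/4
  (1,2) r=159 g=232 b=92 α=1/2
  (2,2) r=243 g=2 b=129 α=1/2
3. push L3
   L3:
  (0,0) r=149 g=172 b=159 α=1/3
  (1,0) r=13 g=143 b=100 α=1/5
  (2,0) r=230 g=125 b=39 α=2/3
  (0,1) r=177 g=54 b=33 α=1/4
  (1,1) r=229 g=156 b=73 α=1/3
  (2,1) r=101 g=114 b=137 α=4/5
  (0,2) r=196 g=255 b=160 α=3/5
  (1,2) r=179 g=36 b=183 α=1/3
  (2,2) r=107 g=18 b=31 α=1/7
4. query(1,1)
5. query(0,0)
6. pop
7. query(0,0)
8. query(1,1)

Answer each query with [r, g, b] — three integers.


query (1,1) [L1,L2,L3] — begin 0,0,0
after L1 α=1/7: [29/7, 12/7, 9/7]
after L2 α=2/3: [565/7, 242/7, 625/21]
after L3 α=1/3: [911/7, 1576/21, 2783/63]
= [130, 75, 44]

(0,0) stack=L1,L2,L3; from [0,0,0]:
after L1 α=1/6: [25/2, 35/3, 5]
after L2 α=2/3: [401/6, 1319/9, 131]
after L3 α=1/3: [848/9, 4186/27, 421/3]
= [94, 155, 140]

query (0,0) [L1,L2] — begin 0,0,0
after L1 α=1/6: [25/2, 35/3, 5]
after L2 α=2/3: [401/6, 1319/9, 131]
= [67, 147, 131]

at x=1,y=1 over L1,L2:
after L1 α=1/7: [29/7, 12/7, 9/7]
after L2 α=2/3: [565/7, 242/7, 625/21]
= [81, 35, 30]


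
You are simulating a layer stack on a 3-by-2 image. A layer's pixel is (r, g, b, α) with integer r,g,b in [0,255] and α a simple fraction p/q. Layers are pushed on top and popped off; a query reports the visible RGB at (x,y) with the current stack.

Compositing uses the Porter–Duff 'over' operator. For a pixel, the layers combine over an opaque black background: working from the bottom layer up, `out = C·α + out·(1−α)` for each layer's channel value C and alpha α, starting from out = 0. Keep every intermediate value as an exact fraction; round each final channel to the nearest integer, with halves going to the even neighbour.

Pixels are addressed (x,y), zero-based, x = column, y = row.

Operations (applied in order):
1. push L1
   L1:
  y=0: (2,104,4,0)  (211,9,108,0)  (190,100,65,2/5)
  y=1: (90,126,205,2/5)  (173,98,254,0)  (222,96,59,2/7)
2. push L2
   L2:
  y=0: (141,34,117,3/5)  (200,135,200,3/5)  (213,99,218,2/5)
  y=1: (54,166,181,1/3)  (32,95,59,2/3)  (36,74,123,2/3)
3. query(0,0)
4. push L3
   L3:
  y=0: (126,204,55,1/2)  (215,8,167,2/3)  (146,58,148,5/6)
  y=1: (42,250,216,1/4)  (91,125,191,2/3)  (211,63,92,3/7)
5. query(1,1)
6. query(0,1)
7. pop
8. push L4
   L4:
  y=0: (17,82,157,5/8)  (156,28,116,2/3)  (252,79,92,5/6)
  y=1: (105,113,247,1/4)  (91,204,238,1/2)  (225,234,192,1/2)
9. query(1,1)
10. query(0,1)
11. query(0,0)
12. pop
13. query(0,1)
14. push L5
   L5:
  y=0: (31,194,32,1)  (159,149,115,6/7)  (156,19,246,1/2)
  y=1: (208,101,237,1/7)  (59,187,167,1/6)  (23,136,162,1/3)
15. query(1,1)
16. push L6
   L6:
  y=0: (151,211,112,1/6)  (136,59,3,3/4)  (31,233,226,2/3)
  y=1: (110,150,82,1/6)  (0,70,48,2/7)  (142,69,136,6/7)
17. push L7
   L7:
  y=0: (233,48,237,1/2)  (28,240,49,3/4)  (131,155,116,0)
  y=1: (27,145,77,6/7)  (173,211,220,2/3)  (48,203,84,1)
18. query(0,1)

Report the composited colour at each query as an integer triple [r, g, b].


query (0,0) [L1,L2] — begin 0,0,0
after L1 α=0: [0, 0, 0]
after L2 α=3/5: [423/5, 102/5, 351/5]
rounded: [85, 20, 70]

(1,1) stack=L1,L2,L3; from [0,0,0]:
+L1 (α=0) → [0, 0, 0]
+L2 (α=2/3) → [64/3, 190/3, 118/3]
+L3 (α=2/3) → [610/9, 940/9, 1264/9]
= [68, 104, 140]

query (0,1) [L1,L2,L3] — begin 0,0,0
+L1 (α=2/5) → [36, 252/5, 82]
+L2 (α=1/3) → [42, 1334/15, 115]
+L3 (α=1/4) → [42, 646/5, 561/4]
= [42, 129, 140]

query (1,1) [L1,L2,L4] — begin 0,0,0
after L1 α=0: [0, 0, 0]
after L2 α=2/3: [64/3, 190/3, 118/3]
after L4 α=1/2: [337/6, 401/3, 416/3]
rounded: [56, 134, 139]

(0,1) stack=L1,L2,L4; from [0,0,0]:
+L1 (α=2/5) → [36, 252/5, 82]
+L2 (α=1/3) → [42, 1334/15, 115]
+L4 (α=1/4) → [231/4, 1899/20, 148]
rounded: [58, 95, 148]

query (0,0) [L1,L2,L4] — begin 0,0,0
after L1 α=0: [0, 0, 0]
after L2 α=3/5: [423/5, 102/5, 351/5]
after L4 α=5/8: [847/20, 589/10, 2489/20]
→ [42, 59, 124]

(0,1) stack=L1,L2; from [0,0,0]:
L1 α=2/5: [36, 252/5, 82]
L2 α=1/3: [42, 1334/15, 115]
→ [42, 89, 115]

query (1,1) [L1,L2,L5] — begin 0,0,0
after L1 α=0: [0, 0, 0]
after L2 α=2/3: [64/3, 190/3, 118/3]
after L5 α=1/6: [497/18, 1511/18, 1091/18]
→ [28, 84, 61]

query (0,1) [L1,L2,L5,L6,L7] — begin 0,0,0
L1 α=2/5: [36, 252/5, 82]
L2 α=1/3: [42, 1334/15, 115]
L5 α=1/7: [460/7, 3173/35, 927/7]
L6 α=1/6: [1535/21, 4223/42, 5209/42]
L7 α=6/7: [4937/147, 40763/294, 24613/294]
rounded: [34, 139, 84]


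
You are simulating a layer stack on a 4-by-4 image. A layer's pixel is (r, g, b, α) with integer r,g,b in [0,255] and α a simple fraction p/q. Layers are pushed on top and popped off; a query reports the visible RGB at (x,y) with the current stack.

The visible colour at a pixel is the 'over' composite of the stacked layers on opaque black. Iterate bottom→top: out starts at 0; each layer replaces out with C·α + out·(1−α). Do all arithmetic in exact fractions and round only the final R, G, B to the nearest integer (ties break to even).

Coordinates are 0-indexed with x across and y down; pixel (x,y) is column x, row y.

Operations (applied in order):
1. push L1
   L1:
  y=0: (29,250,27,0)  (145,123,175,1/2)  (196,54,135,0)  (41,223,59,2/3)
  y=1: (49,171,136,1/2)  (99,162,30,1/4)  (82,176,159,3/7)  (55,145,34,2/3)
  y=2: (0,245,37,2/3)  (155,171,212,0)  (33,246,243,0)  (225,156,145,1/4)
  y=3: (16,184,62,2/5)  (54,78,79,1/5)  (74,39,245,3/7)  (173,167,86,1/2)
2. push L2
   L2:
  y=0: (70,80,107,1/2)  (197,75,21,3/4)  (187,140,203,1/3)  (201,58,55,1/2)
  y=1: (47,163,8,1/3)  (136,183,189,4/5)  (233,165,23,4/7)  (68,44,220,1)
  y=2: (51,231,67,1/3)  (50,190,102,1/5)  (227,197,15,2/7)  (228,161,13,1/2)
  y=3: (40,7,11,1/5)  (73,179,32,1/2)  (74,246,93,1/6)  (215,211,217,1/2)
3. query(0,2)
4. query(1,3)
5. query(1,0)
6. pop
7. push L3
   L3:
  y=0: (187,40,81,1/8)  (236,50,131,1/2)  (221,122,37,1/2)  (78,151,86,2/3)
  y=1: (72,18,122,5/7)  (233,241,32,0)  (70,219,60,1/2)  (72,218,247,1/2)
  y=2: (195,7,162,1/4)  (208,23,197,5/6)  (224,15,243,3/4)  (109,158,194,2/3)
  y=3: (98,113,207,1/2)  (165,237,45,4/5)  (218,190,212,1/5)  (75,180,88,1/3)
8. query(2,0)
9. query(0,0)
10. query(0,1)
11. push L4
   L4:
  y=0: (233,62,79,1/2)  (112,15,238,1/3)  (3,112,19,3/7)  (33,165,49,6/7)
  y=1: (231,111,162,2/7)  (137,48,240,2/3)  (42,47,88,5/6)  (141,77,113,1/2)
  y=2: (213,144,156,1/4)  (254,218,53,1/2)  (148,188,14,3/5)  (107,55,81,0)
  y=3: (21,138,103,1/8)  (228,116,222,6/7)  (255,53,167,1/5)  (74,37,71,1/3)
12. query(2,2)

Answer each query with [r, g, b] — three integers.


(0,2) stack=L1,L2; from [0,0,0]:
L1 α=2/3: [0, 490/3, 74/3]
L2 α=1/3: [17, 1673/9, 349/9]
→ [17, 186, 39]

(1,3) stack=L1,L2; from [0,0,0]:
L1 α=1/5: [54/5, 78/5, 79/5]
L2 α=1/2: [419/10, 973/10, 239/10]
= [42, 97, 24]

(1,0) stack=L1,L2; from [0,0,0]:
after L1 α=1/2: [145/2, 123/2, 175/2]
after L2 α=3/4: [1327/8, 573/8, 301/8]
rounded: [166, 72, 38]

(2,0) stack=L1,L3; from [0,0,0]:
+L1 (α=0) → [0, 0, 0]
+L3 (α=1/2) → [221/2, 61, 37/2]
→ [110, 61, 18]

query (0,0) [L1,L3] — begin 0,0,0
+L1 (α=0) → [0, 0, 0]
+L3 (α=1/8) → [187/8, 5, 81/8]
rounded: [23, 5, 10]

at x=0,y=1 over L1,L3:
+L1 (α=1/2) → [49/2, 171/2, 68]
+L3 (α=5/7) → [409/7, 261/7, 746/7]
= [58, 37, 107]

at x=2,y=2 over L1,L3,L4:
L1 α=0: [0, 0, 0]
L3 α=3/4: [168, 45/4, 729/4]
L4 α=3/5: [156, 1173/10, 813/10]
→ [156, 117, 81]


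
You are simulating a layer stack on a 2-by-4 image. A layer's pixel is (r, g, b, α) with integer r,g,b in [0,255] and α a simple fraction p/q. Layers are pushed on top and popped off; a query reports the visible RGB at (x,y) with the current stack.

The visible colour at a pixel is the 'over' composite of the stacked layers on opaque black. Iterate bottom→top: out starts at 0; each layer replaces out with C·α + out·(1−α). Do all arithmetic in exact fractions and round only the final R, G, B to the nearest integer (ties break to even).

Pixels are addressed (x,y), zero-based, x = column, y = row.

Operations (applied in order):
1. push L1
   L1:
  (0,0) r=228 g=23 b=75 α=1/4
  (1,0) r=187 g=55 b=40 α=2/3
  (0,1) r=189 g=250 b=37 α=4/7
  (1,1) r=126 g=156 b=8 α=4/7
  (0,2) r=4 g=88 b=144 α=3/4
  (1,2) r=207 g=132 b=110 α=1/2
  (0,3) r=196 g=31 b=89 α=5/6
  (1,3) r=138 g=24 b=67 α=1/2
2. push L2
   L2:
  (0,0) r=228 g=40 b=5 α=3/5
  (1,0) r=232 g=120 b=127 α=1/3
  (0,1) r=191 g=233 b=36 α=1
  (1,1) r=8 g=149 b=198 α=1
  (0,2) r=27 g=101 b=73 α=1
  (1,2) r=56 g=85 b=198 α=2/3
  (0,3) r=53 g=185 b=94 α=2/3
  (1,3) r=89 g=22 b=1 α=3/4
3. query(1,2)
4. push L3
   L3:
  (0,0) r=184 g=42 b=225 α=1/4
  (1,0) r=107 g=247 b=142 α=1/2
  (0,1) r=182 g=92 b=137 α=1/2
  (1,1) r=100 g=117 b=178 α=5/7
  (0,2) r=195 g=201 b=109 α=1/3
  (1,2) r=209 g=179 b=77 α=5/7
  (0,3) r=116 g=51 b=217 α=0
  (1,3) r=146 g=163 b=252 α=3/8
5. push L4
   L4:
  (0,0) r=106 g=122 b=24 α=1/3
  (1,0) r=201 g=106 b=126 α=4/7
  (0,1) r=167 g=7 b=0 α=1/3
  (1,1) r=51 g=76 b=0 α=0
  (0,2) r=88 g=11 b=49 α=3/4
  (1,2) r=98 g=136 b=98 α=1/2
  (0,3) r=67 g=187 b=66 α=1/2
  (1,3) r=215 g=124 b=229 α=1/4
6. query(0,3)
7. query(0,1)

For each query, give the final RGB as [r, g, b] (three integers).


query (1,2) [L1,L2] — begin 0,0,0
L1 α=1/2: [207/2, 66, 55]
L2 α=2/3: [431/6, 236/3, 451/3]
→ [72, 79, 150]

at x=0,y=3 over L1,L2,L3,L4:
after L1 α=5/6: [490/3, 155/6, 445/6]
after L2 α=2/3: [808/9, 2375/18, 1573/18]
after L3 α=0: [808/9, 2375/18, 1573/18]
after L4 α=1/2: [1411/18, 5741/36, 2761/36]
→ [78, 159, 77]

at x=0,y=1 over L1,L2,L3,L4:
+L1 (α=4/7) → [108, 1000/7, 148/7]
+L2 (α=1) → [191, 233, 36]
+L3 (α=1/2) → [373/2, 325/2, 173/2]
+L4 (α=1/3) → [180, 332/3, 173/3]
→ [180, 111, 58]


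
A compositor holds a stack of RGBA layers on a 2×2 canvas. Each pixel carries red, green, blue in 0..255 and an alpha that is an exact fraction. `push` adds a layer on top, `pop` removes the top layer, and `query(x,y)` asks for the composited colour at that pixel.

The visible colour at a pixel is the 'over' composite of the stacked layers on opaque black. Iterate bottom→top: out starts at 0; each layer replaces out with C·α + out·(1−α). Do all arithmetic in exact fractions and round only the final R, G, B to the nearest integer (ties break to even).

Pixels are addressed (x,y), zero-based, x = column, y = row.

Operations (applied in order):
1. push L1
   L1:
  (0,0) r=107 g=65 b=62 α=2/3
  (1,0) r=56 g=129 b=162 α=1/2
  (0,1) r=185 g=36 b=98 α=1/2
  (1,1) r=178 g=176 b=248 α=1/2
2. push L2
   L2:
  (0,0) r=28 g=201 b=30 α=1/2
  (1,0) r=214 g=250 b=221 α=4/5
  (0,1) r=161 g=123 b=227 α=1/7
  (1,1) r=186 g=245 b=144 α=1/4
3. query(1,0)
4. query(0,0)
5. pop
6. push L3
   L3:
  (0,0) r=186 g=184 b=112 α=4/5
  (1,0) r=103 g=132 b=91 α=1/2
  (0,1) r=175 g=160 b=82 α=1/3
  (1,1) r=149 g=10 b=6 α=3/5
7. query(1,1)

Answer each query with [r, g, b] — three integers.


query (1,0) [L1,L2] — begin 0,0,0
+L1 (α=1/2) → [28, 129/2, 81]
+L2 (α=4/5) → [884/5, 2129/10, 193]
→ [177, 213, 193]

at x=0,y=0 over L1,L2:
+L1 (α=2/3) → [214/3, 130/3, 124/3]
+L2 (α=1/2) → [149/3, 733/6, 107/3]
→ [50, 122, 36]

(1,1) stack=L1,L3; from [0,0,0]:
+L1 (α=1/2) → [89, 88, 124]
+L3 (α=3/5) → [125, 206/5, 266/5]
→ [125, 41, 53]


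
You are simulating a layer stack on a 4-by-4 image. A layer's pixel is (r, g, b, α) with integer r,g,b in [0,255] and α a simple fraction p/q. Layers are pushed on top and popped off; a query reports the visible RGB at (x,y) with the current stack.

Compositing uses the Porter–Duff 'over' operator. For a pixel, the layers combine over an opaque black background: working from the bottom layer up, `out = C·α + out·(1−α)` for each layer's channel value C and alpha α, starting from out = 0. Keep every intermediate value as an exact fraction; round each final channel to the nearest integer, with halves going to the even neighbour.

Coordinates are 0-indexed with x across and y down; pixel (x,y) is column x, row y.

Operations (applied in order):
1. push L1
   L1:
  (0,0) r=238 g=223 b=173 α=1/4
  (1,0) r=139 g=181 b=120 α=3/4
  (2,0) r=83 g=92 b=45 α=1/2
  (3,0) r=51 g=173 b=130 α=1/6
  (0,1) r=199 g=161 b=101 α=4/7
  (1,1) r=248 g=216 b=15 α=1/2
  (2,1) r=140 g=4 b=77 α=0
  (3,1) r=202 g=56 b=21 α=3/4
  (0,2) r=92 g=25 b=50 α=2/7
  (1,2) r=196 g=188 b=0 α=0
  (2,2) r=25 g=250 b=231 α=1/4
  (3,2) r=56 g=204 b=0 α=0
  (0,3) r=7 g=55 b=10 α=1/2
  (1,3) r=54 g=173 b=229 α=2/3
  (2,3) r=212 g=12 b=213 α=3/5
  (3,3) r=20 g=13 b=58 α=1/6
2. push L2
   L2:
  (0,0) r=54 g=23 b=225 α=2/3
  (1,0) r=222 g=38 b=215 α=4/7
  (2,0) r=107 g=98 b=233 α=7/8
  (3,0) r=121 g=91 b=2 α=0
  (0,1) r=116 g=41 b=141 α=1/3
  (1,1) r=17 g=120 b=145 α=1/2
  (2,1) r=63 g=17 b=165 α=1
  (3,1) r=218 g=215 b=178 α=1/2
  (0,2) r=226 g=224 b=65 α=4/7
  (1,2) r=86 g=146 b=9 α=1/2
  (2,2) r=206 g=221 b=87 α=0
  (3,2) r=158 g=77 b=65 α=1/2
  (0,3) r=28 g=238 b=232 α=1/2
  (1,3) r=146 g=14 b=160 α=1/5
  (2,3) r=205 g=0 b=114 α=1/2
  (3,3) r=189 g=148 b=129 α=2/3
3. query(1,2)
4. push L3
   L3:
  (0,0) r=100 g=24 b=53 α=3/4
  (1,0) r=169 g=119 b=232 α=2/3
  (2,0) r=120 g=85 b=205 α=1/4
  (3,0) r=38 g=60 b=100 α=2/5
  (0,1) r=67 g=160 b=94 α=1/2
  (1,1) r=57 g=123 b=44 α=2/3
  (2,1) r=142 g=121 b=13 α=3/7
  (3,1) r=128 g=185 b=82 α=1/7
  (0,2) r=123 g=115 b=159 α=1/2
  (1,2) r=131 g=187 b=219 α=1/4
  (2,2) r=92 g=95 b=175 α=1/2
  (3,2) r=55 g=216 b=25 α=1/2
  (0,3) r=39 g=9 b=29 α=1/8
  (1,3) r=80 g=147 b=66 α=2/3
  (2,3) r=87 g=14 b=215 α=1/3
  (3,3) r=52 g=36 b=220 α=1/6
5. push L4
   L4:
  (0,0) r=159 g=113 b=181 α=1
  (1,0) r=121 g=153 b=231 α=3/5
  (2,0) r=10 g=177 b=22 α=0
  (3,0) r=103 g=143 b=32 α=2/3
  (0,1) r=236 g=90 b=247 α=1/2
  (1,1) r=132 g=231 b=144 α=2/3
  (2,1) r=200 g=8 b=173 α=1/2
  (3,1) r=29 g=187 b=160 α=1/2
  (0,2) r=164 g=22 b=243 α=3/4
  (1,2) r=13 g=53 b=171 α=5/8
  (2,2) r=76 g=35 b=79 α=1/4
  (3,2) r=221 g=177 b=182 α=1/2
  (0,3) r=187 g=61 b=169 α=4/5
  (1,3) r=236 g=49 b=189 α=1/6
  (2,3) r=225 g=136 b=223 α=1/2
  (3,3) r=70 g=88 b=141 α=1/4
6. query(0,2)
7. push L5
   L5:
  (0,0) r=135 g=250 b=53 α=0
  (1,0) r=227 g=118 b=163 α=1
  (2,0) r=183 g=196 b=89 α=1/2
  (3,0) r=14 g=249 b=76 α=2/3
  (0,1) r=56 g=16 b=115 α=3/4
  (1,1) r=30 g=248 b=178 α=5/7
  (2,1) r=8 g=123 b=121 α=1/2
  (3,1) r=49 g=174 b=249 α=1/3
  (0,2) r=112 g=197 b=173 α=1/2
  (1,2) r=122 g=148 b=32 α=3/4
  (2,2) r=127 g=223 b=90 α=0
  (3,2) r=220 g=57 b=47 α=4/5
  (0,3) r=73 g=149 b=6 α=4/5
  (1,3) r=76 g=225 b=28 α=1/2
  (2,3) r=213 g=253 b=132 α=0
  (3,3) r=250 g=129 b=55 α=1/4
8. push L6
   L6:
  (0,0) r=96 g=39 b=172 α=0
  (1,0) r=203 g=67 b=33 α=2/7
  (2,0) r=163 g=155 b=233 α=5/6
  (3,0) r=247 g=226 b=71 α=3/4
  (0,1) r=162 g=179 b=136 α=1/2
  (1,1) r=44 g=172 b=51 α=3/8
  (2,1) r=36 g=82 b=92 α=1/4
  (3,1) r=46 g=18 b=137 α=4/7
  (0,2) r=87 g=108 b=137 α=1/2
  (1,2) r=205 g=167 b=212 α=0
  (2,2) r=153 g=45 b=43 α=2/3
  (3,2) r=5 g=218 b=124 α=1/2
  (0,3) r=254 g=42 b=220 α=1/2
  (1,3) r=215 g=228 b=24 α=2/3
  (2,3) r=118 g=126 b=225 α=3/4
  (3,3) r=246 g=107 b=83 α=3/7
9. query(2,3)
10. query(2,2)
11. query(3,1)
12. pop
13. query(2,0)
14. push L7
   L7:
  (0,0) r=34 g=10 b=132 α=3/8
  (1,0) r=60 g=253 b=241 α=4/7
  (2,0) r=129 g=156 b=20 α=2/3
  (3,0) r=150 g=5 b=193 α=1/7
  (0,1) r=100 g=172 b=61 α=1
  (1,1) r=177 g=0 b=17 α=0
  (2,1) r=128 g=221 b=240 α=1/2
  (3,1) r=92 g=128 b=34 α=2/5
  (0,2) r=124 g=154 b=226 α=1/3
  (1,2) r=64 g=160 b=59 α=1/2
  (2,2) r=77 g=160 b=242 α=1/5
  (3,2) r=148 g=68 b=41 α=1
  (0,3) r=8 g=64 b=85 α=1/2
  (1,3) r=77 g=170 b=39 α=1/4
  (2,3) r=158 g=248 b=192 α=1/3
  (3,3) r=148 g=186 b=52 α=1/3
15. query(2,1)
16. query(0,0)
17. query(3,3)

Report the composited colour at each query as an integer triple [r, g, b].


(1,2) stack=L1,L2; from [0,0,0]:
+L1 (α=0) → [0, 0, 0]
+L2 (α=1/2) → [43, 73, 9/2]
→ [43, 73, 4]

at x=0,y=2 over L1,L2,L3,L4:
L1 α=2/7: [184/7, 50/7, 100/7]
L2 α=4/7: [6880/49, 6422/49, 2120/49]
L3 α=1/2: [12907/98, 12057/98, 9911/98]
L4 α=3/4: [61123/392, 18525/392, 81353/392]
= [156, 47, 208]

query (2,3) [L1,L2,L3,L4,L5,L6] — begin 0,0,0
after L1 α=3/5: [636/5, 36/5, 639/5]
after L2 α=1/2: [1661/10, 18/5, 1209/10]
after L3 α=1/3: [2096/15, 106/15, 2284/15]
after L4 α=1/2: [5471/30, 1073/15, 5629/30]
after L5 α=0: [5471/30, 1073/15, 5629/30]
after L6 α=3/4: [16091/120, 6743/60, 25879/120]
→ [134, 112, 216]

at x=2,y=2 over L1,L2,L3,L4,L5,L6:
L1 α=1/4: [25/4, 125/2, 231/4]
L2 α=0: [25/4, 125/2, 231/4]
L3 α=1/2: [393/8, 315/4, 931/8]
L4 α=1/4: [1787/32, 1085/16, 3425/32]
L5 α=0: [1787/32, 1085/16, 3425/32]
L6 α=2/3: [11579/96, 2525/48, 2059/32]
= [121, 53, 64]

query (3,1) [L1,L2,L3,L4,L5,L6] — begin 0,0,0
+L1 (α=3/4) → [303/2, 42, 63/4]
+L2 (α=1/2) → [739/4, 257/2, 775/8]
+L3 (α=1/7) → [2473/14, 956/7, 379/4]
+L4 (α=1/2) → [2879/28, 2265/14, 1019/8]
+L5 (α=1/3) → [3565/42, 1161/7, 2015/12]
+L6 (α=4/7) → [6141/98, 3987/49, 601/4]
→ [63, 81, 150]

(2,0) stack=L1,L2,L3,L4,L5; from [0,0,0]:
+L1 (α=1/2) → [83/2, 46, 45/2]
+L2 (α=7/8) → [1581/16, 183/2, 3307/16]
+L3 (α=1/4) → [6663/64, 719/8, 13201/64]
+L4 (α=0) → [6663/64, 719/8, 13201/64]
+L5 (α=1/2) → [18375/128, 2287/16, 18897/128]
→ [144, 143, 148]

at x=2,y=1 over L1,L2,L3,L4,L5,L7:
+L1 (α=0) → [0, 0, 0]
+L2 (α=1) → [63, 17, 165]
+L3 (α=3/7) → [678/7, 431/7, 699/7]
+L4 (α=1/2) → [1039/7, 487/14, 955/7]
+L5 (α=1/2) → [1095/14, 2209/28, 901/7]
+L7 (α=1/2) → [2887/28, 8397/56, 2581/14]
= [103, 150, 184]

at x=0,y=0 over L1,L2,L3,L4,L5,L7:
+L1 (α=1/4) → [119/2, 223/4, 173/4]
+L2 (α=2/3) → [335/6, 407/12, 1973/12]
+L3 (α=3/4) → [2135/24, 1271/48, 3881/48]
+L4 (α=1) → [159, 113, 181]
+L5 (α=0) → [159, 113, 181]
+L7 (α=3/8) → [897/8, 595/8, 1301/8]
rounded: [112, 74, 163]

(3,3) stack=L1,L2,L3,L4,L5,L7; from [0,0,0]:
+L1 (α=1/6) → [10/3, 13/6, 29/3]
+L2 (α=2/3) → [1144/9, 1789/18, 803/9]
+L3 (α=1/6) → [3094/27, 9593/108, 5995/54]
+L4 (α=1/4) → [931/9, 12761/144, 8533/72]
+L5 (α=1/4) → [1681/12, 18953/192, 9853/96]
+L7 (α=1/3) → [2569/18, 36809/288, 12349/144]
rounded: [143, 128, 86]


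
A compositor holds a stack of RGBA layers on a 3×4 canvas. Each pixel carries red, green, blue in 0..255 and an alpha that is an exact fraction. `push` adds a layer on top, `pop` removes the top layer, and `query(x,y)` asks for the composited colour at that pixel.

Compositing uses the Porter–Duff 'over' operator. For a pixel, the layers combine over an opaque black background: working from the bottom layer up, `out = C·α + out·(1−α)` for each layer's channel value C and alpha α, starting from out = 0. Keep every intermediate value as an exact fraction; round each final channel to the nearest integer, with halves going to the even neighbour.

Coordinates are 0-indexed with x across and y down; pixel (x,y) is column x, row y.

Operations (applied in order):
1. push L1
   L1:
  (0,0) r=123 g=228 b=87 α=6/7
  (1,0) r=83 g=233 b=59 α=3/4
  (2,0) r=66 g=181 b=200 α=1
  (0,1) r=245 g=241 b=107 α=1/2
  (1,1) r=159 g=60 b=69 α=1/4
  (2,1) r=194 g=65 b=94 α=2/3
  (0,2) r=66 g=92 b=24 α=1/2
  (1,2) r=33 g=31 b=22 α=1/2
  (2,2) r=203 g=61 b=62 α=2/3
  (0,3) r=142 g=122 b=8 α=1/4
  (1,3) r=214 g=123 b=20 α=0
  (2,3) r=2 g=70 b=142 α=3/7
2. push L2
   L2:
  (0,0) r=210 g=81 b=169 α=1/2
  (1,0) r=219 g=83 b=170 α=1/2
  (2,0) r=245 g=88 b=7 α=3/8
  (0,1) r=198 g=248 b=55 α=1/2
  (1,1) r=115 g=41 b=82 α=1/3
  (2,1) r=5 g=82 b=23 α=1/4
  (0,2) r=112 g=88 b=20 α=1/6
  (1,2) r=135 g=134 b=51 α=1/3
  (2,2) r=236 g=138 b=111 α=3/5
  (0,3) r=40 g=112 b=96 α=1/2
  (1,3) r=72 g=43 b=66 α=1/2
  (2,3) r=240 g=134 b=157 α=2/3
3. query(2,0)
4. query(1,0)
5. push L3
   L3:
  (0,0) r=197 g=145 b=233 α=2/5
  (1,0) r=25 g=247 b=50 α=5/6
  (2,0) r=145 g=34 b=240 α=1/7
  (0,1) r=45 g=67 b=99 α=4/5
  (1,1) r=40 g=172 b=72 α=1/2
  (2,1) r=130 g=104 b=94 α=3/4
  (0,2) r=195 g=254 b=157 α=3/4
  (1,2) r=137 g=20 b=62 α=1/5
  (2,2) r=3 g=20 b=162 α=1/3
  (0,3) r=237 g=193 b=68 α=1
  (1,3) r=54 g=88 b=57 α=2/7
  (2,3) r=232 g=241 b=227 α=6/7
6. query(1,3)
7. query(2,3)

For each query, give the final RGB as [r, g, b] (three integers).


at x=2,y=0 over L1,L2:
after L1 α=1: [66, 181, 200]
after L2 α=3/8: [1065/8, 1169/8, 1021/8]
→ [133, 146, 128]

query (1,0) [L1,L2] — begin 0,0,0
+L1 (α=3/4) → [249/4, 699/4, 177/4]
+L2 (α=1/2) → [1125/8, 1031/8, 857/8]
rounded: [141, 129, 107]

at x=1,y=3 over L1,L2,L3:
after L1 α=0: [0, 0, 0]
after L2 α=1/2: [36, 43/2, 33]
after L3 α=2/7: [288/7, 81/2, 279/7]
→ [41, 40, 40]

at x=2,y=3 over L1,L2,L3:
after L1 α=3/7: [6/7, 30, 426/7]
after L2 α=2/3: [1122/7, 298/3, 2624/21]
after L3 α=6/7: [10866/49, 4636/21, 31226/147]
rounded: [222, 221, 212]


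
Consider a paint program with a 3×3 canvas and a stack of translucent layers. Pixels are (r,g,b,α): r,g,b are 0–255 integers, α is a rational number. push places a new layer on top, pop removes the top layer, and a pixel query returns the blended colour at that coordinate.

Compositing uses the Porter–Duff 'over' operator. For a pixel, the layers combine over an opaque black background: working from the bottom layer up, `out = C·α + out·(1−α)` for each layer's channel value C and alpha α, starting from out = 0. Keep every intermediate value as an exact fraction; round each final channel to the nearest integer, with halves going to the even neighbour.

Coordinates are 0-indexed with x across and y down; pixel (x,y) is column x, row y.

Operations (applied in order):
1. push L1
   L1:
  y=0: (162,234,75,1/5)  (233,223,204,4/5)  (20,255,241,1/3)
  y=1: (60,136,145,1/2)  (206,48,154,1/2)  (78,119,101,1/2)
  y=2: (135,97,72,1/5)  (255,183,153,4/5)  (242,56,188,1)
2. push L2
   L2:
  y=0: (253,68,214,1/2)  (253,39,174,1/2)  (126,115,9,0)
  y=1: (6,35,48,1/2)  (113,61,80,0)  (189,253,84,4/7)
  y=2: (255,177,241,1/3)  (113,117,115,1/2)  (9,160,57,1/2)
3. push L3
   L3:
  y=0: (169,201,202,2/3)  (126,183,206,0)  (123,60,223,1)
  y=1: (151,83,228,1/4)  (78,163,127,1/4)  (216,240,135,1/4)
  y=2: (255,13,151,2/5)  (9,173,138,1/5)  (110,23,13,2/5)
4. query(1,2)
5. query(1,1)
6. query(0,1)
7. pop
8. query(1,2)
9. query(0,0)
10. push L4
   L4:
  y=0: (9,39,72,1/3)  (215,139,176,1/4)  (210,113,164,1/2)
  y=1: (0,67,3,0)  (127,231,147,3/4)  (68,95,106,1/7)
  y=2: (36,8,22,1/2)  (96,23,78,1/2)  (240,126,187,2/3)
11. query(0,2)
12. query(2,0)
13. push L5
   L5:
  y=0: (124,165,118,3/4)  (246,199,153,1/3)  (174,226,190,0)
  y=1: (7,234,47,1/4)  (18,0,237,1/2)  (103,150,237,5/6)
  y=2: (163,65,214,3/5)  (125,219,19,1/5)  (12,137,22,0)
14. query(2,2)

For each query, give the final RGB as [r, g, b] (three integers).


query (1,2) [L1,L2,L3] — begin 0,0,0
after L1 α=4/5: [204, 732/5, 612/5]
after L2 α=1/2: [317/2, 1317/10, 1187/10]
after L3 α=1/5: [643/5, 3499/25, 3064/25]
→ [129, 140, 123]

at x=1,y=1 over L1,L2,L3:
L1 α=1/2: [103, 24, 77]
L2 α=0: [103, 24, 77]
L3 α=1/4: [387/4, 235/4, 179/2]
= [97, 59, 90]

at x=0,y=1 over L1,L2,L3:
L1 α=1/2: [30, 68, 145/2]
L2 α=1/2: [18, 103/2, 241/4]
L3 α=1/4: [205/4, 475/8, 1635/16]
= [51, 59, 102]

query (1,2) [L1,L2] — begin 0,0,0
after L1 α=4/5: [204, 732/5, 612/5]
after L2 α=1/2: [317/2, 1317/10, 1187/10]
→ [158, 132, 119]

query (0,0) [L1,L2] — begin 0,0,0
after L1 α=1/5: [162/5, 234/5, 15]
after L2 α=1/2: [1427/10, 287/5, 229/2]
= [143, 57, 114]

at x=0,y=2 over L1,L2,L4:
after L1 α=1/5: [27, 97/5, 72/5]
after L2 α=1/3: [103, 1079/15, 1349/15]
after L4 α=1/2: [139/2, 1199/30, 1679/30]
= [70, 40, 56]

query (2,0) [L1,L2,L4] — begin 0,0,0
+L1 (α=1/3) → [20/3, 85, 241/3]
+L2 (α=0) → [20/3, 85, 241/3]
+L4 (α=1/2) → [325/3, 99, 733/6]
→ [108, 99, 122]

at x=2,y=2 over L1,L2,L4,L5:
+L1 (α=1) → [242, 56, 188]
+L2 (α=1/2) → [251/2, 108, 245/2]
+L4 (α=2/3) → [1211/6, 120, 331/2]
+L5 (α=0) → [1211/6, 120, 331/2]
→ [202, 120, 166]


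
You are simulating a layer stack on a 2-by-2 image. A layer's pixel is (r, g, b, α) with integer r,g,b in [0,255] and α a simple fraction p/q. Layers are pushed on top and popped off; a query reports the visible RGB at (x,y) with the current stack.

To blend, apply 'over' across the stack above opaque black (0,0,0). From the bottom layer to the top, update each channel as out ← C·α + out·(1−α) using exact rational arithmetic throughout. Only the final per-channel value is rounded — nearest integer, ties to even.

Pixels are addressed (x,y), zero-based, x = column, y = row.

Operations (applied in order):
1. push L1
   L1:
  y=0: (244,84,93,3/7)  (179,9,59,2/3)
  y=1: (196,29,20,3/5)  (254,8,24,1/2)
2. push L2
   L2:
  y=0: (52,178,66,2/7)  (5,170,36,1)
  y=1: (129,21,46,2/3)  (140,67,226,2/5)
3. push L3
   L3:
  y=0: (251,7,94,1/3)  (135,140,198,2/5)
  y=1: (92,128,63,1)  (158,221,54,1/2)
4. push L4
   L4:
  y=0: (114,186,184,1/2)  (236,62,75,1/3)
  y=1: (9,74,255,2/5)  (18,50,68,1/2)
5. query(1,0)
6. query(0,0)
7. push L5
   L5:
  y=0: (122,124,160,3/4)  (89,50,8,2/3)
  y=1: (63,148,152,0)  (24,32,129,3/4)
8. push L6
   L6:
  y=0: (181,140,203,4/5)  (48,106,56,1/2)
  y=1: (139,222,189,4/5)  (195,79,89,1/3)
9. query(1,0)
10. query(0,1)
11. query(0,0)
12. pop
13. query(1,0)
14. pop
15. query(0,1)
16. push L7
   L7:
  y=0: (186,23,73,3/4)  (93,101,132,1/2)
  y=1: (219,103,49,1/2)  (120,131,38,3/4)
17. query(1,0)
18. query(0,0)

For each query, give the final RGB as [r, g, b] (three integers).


at x=1,y=0 over L1,L2,L3,L4:
+L1 (α=2/3) → [358/3, 6, 118/3]
+L2 (α=1) → [5, 170, 36]
+L3 (α=2/5) → [57, 158, 504/5]
+L4 (α=1/3) → [350/3, 126, 461/5]
= [117, 126, 92]

at x=0,y=0 over L1,L2,L3,L4:
L1 α=3/7: [732/7, 36, 279/7]
L2 α=2/7: [4388/49, 536/7, 2319/49]
L3 α=1/3: [7025/49, 1121/21, 9244/147]
L4 α=1/2: [12611/98, 5027/42, 18146/147]
rounded: [129, 120, 123]

(1,0) stack=L1,L2,L3,L4,L5,L6; from [0,0,0]:
L1 α=2/3: [358/3, 6, 118/3]
L2 α=1: [5, 170, 36]
L3 α=2/5: [57, 158, 504/5]
L4 α=1/3: [350/3, 126, 461/5]
L5 α=2/3: [884/9, 226/3, 541/15]
L6 α=1/2: [658/9, 272/3, 1381/30]
rounded: [73, 91, 46]

query (0,1) [L1,L2,L3,L4,L5,L6] — begin 0,0,0
L1 α=3/5: [588/5, 87/5, 12]
L2 α=2/3: [626/5, 99/5, 104/3]
L3 α=1: [92, 128, 63]
L4 α=2/5: [294/5, 532/5, 699/5]
L5 α=0: [294/5, 532/5, 699/5]
L6 α=4/5: [3074/25, 4972/25, 4479/25]
= [123, 199, 179]

query (0,0) [L1,L2,L3,L4,L5,L6] — begin 0,0,0
after L1 α=3/7: [732/7, 36, 279/7]
after L2 α=2/7: [4388/49, 536/7, 2319/49]
after L3 α=1/3: [7025/49, 1121/21, 9244/147]
after L4 α=1/2: [12611/98, 5027/42, 18146/147]
after L5 α=3/4: [48479/392, 20651/168, 44353/294]
after L6 α=4/5: [332287/1960, 114731/840, 283081/1470]
= [170, 137, 193]

(1,0) stack=L1,L2,L3,L4,L5; from [0,0,0]:
L1 α=2/3: [358/3, 6, 118/3]
L2 α=1: [5, 170, 36]
L3 α=2/5: [57, 158, 504/5]
L4 α=1/3: [350/3, 126, 461/5]
L5 α=2/3: [884/9, 226/3, 541/15]
→ [98, 75, 36]

(0,1) stack=L1,L2,L3,L4; from [0,0,0]:
+L1 (α=3/5) → [588/5, 87/5, 12]
+L2 (α=2/3) → [626/5, 99/5, 104/3]
+L3 (α=1) → [92, 128, 63]
+L4 (α=2/5) → [294/5, 532/5, 699/5]
= [59, 106, 140]

at x=1,y=0 over L1,L2,L3,L4,L7:
L1 α=2/3: [358/3, 6, 118/3]
L2 α=1: [5, 170, 36]
L3 α=2/5: [57, 158, 504/5]
L4 α=1/3: [350/3, 126, 461/5]
L7 α=1/2: [629/6, 227/2, 1121/10]
= [105, 114, 112]

query (0,0) [L1,L2,L3,L4,L7] — begin 0,0,0
after L1 α=3/7: [732/7, 36, 279/7]
after L2 α=2/7: [4388/49, 536/7, 2319/49]
after L3 α=1/3: [7025/49, 1121/21, 9244/147]
after L4 α=1/2: [12611/98, 5027/42, 18146/147]
after L7 α=3/4: [67295/392, 7925/168, 50339/588]
= [172, 47, 86]


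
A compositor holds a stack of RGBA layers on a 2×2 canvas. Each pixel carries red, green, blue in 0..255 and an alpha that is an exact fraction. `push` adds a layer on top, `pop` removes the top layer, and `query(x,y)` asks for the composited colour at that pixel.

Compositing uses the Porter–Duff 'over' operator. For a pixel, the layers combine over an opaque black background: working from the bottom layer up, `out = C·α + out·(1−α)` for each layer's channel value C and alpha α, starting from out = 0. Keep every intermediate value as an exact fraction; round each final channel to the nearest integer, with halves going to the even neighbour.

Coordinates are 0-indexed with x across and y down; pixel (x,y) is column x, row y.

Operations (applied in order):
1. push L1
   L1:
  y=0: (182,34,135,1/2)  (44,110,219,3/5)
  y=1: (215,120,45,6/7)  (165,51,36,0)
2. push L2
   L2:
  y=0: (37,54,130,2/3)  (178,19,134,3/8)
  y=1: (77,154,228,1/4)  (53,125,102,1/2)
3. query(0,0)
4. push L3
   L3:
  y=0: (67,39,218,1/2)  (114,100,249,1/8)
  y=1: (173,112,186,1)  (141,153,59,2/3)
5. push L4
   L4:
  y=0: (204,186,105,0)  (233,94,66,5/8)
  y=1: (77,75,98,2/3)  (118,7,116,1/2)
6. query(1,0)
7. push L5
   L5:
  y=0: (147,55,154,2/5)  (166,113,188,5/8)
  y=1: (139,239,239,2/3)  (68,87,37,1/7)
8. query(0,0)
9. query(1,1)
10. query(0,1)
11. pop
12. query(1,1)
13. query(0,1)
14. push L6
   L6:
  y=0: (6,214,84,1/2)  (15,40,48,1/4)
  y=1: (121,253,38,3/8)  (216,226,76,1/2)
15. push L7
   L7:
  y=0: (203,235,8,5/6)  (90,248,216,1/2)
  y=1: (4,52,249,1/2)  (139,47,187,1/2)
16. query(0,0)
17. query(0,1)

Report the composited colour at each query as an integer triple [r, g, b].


query (0,0) [L1,L2] — begin 0,0,0
+L1 (α=1/2) → [91, 17, 135/2]
+L2 (α=2/3) → [55, 125/3, 655/6]
rounded: [55, 42, 109]

at x=1,y=0 over L1,L2,L3,L4:
after L1 α=3/5: [132/5, 66, 657/5]
after L2 α=3/8: [333/4, 387/8, 1059/8]
after L3 α=1/8: [2787/32, 3509/64, 9405/64]
after L4 α=5/8: [45641/256, 40607/512, 49335/512]
rounded: [178, 79, 96]

query (0,0) [L1,L2,L3,L4,L5] — begin 0,0,0
L1 α=1/2: [91, 17, 135/2]
L2 α=2/3: [55, 125/3, 655/6]
L3 α=1/2: [61, 121/3, 1963/12]
L4 α=0: [61, 121/3, 1963/12]
L5 α=2/5: [477/5, 231/5, 639/4]
= [95, 46, 160]

at x=1,y=1 over L1,L2,L3,L4,L5:
after L1 α=0: [0, 0, 0]
after L2 α=1/2: [53/2, 125/2, 51]
after L3 α=2/3: [617/6, 737/6, 169/3]
after L4 α=1/2: [1325/12, 779/12, 517/6]
after L5 α=1/7: [1461/14, 953/14, 554/7]
rounded: [104, 68, 79]

at x=0,y=1 over L1,L2,L3,L4,L5:
after L1 α=6/7: [1290/7, 720/7, 270/7]
after L2 α=1/4: [4409/28, 1619/14, 1203/14]
after L3 α=1: [173, 112, 186]
after L4 α=2/3: [109, 262/3, 382/3]
after L5 α=2/3: [129, 1696/9, 1816/9]
= [129, 188, 202]

query (1,1) [L1,L2,L3,L4] — begin 0,0,0
+L1 (α=0) → [0, 0, 0]
+L2 (α=1/2) → [53/2, 125/2, 51]
+L3 (α=2/3) → [617/6, 737/6, 169/3]
+L4 (α=1/2) → [1325/12, 779/12, 517/6]
rounded: [110, 65, 86]

query (0,1) [L1,L2,L3,L4] — begin 0,0,0
L1 α=6/7: [1290/7, 720/7, 270/7]
L2 α=1/4: [4409/28, 1619/14, 1203/14]
L3 α=1: [173, 112, 186]
L4 α=2/3: [109, 262/3, 382/3]
→ [109, 87, 127]

query (0,0) [L1,L2,L3,L4,L6,L7] — begin 0,0,0
L1 α=1/2: [91, 17, 135/2]
L2 α=2/3: [55, 125/3, 655/6]
L3 α=1/2: [61, 121/3, 1963/12]
L4 α=0: [61, 121/3, 1963/12]
L6 α=1/2: [67/2, 763/6, 2971/24]
L7 α=5/6: [699/4, 7813/36, 3931/144]
= [175, 217, 27]

at x=0,y=1 over L1,L2,L3,L4,L6,L7:
after L1 α=6/7: [1290/7, 720/7, 270/7]
after L2 α=1/4: [4409/28, 1619/14, 1203/14]
after L3 α=1: [173, 112, 186]
after L4 α=2/3: [109, 262/3, 382/3]
after L6 α=3/8: [227/2, 3587/24, 563/6]
after L7 α=1/2: [235/4, 4835/48, 2057/12]
= [59, 101, 171]


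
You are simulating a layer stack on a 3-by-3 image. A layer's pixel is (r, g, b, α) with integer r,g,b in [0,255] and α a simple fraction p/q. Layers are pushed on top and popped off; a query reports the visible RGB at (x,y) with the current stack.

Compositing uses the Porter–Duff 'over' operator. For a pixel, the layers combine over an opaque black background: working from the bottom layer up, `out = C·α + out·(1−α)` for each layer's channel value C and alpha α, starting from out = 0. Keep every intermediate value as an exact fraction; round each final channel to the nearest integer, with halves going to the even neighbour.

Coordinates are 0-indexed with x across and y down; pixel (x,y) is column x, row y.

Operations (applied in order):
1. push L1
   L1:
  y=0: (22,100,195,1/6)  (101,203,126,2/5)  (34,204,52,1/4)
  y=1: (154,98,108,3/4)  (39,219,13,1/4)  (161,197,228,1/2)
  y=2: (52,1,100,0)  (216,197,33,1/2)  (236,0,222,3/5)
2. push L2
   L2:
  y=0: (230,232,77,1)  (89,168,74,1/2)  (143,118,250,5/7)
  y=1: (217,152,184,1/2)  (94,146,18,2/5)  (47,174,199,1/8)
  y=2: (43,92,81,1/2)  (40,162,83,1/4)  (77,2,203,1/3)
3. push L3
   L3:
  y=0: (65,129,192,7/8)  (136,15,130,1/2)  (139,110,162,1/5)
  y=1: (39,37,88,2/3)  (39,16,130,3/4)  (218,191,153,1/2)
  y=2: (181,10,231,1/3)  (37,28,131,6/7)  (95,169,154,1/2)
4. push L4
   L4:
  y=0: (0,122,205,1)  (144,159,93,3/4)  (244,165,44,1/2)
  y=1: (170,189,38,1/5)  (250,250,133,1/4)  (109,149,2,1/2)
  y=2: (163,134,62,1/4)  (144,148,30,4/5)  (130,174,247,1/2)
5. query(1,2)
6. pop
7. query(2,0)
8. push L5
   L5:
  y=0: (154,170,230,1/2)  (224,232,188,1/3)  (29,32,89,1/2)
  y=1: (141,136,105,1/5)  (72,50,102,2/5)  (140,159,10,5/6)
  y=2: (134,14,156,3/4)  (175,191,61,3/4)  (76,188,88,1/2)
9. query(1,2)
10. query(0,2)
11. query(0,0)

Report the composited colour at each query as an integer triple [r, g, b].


(1,2) stack=L1,L2,L3,L4; from [0,0,0]:
after L1 α=1/2: [108, 197/2, 33/2]
after L2 α=1/4: [91, 915/8, 265/8]
after L3 α=6/7: [313/7, 2259/56, 6553/56]
after L4 α=4/5: [869/7, 35411/280, 13273/280]
= [124, 126, 47]

(2,0) stack=L1,L2,L3; from [0,0,0]:
+L1 (α=1/4) → [17/2, 51, 13]
+L2 (α=5/7) → [732/7, 692/7, 1276/7]
+L3 (α=1/5) → [3901/35, 3538/35, 6238/35]
rounded: [111, 101, 178]

(1,2) stack=L1,L2,L3,L5; from [0,0,0]:
L1 α=1/2: [108, 197/2, 33/2]
L2 α=1/4: [91, 915/8, 265/8]
L3 α=6/7: [313/7, 2259/56, 6553/56]
L5 α=3/4: [997/7, 34347/224, 16801/224]
rounded: [142, 153, 75]

at x=0,y=2 over L1,L2,L3,L5:
after L1 α=0: [0, 0, 0]
after L2 α=1/2: [43/2, 46, 81/2]
after L3 α=1/3: [224/3, 34, 104]
after L5 α=3/4: [715/6, 19, 143]
rounded: [119, 19, 143]

at x=0,y=0 over L1,L2,L3,L5:
+L1 (α=1/6) → [11/3, 50/3, 65/2]
+L2 (α=1) → [230, 232, 77]
+L3 (α=7/8) → [685/8, 1135/8, 1421/8]
+L5 (α=1/2) → [1917/16, 2495/16, 3261/16]
rounded: [120, 156, 204]
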